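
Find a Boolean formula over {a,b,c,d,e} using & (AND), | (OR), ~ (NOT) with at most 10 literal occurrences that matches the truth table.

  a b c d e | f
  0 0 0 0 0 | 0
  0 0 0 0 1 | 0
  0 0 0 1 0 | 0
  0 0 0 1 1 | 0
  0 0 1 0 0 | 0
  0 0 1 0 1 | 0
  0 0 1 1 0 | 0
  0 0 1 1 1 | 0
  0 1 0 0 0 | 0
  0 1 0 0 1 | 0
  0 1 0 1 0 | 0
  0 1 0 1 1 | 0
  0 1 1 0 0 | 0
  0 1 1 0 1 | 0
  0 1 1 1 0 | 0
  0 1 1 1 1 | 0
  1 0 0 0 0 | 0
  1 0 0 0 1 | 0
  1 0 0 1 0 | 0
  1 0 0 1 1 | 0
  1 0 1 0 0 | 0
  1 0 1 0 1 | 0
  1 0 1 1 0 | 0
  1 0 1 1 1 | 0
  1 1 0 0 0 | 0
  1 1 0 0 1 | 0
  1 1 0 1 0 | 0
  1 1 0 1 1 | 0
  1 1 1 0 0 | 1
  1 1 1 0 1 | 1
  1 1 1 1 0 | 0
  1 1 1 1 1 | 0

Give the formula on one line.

  (c & d) = 00000011000000110000001100000011
  ((c & d) | b) = 00000011111111110000001111111111
  ~b = 11111111000000001111111100000000
  (~b | c) = 11111111000011111111111100001111
  (a & (~b | c)) = 00000000000000001111111100001111
  ~d = 11001100110011001100110011001100
  ((a & (~b | c)) & ~d) = 00000000000000001100110000001100
  (((c & d) | b) & ((a & (~b | c)) & ~d)) = 00000000000000000000000000001100

(((c & d) | b) & ((a & (~b | c)) & ~d))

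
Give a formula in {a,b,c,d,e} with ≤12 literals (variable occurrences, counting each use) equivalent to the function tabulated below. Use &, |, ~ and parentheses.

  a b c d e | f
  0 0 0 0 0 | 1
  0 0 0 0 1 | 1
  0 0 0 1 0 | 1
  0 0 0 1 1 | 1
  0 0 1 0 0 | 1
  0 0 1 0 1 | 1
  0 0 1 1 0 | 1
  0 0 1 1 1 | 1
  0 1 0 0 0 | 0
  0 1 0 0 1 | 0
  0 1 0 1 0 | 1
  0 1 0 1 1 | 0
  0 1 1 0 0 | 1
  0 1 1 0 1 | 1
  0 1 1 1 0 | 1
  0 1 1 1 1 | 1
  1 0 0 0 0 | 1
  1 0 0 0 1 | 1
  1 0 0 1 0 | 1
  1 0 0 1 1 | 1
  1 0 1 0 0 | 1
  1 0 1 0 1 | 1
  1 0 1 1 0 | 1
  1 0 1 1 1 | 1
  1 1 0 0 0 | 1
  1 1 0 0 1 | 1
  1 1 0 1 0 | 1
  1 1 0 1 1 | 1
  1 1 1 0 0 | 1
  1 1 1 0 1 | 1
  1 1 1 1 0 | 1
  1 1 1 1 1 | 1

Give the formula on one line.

((((a | c) & ((~b & ~a) | b)) | ~b) | ((~a & ~e) & d))

  (a | c) = 00001111000011111111111111111111
  ~b = 11111111000000001111111100000000
  ~a = 11111111111111110000000000000000
  (~b & ~a) = 11111111000000000000000000000000
  ((~b & ~a) | b) = 11111111111111110000000011111111
  ((a | c) & ((~b & ~a) | b)) = 00001111000011110000000011111111
  (((a | c) & ((~b & ~a) | b)) | ~b) = 11111111000011111111111111111111
  ~e = 10101010101010101010101010101010
  (~a & ~e) = 10101010101010100000000000000000
  ((~a & ~e) & d) = 00100010001000100000000000000000
  ((((a | c) & ((~b & ~a) | b)) | ~b) | ((~a & ~e) & d)) = 11111111001011111111111111111111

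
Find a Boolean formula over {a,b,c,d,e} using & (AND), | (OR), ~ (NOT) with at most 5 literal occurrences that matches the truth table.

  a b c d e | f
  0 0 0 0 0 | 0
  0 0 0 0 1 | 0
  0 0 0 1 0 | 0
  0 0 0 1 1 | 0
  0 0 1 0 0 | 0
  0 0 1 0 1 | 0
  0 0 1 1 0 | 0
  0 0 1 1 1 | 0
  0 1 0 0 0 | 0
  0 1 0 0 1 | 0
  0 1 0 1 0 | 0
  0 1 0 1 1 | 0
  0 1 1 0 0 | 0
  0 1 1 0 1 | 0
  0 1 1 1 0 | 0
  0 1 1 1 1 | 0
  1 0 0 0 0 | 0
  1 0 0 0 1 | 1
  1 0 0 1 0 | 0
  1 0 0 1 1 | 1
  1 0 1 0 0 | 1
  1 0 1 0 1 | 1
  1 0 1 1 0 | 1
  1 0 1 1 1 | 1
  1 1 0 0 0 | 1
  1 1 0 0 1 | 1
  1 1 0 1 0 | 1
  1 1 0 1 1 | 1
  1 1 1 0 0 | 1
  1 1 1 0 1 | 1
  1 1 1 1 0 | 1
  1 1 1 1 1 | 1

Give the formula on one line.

(((e | b) | c) & a)

  (e | b) = 01010101111111110101010111111111
  ((e | b) | c) = 01011111111111110101111111111111
  (((e | b) | c) & a) = 00000000000000000101111111111111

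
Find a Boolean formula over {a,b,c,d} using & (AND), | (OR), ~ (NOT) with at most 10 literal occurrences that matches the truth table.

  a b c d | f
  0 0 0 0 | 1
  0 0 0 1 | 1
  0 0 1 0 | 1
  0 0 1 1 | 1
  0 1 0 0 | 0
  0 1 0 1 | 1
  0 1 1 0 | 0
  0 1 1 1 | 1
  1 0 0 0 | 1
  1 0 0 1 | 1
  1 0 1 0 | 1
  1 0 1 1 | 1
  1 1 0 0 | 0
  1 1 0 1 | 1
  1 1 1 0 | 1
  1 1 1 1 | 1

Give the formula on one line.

((d | (~b | (c & d))) | ((d | b) & (a & (c | ~a))))

  ~b = 1111000011110000
  (c & d) = 0001000100010001
  (~b | (c & d)) = 1111000111110001
  (d | (~b | (c & d))) = 1111010111110101
  (d | b) = 0101111101011111
  ~a = 1111111100000000
  (c | ~a) = 1111111100110011
  (a & (c | ~a)) = 0000000000110011
  ((d | b) & (a & (c | ~a))) = 0000000000010011
  ((d | (~b | (c & d))) | ((d | b) & (a & (c | ~a)))) = 1111010111110111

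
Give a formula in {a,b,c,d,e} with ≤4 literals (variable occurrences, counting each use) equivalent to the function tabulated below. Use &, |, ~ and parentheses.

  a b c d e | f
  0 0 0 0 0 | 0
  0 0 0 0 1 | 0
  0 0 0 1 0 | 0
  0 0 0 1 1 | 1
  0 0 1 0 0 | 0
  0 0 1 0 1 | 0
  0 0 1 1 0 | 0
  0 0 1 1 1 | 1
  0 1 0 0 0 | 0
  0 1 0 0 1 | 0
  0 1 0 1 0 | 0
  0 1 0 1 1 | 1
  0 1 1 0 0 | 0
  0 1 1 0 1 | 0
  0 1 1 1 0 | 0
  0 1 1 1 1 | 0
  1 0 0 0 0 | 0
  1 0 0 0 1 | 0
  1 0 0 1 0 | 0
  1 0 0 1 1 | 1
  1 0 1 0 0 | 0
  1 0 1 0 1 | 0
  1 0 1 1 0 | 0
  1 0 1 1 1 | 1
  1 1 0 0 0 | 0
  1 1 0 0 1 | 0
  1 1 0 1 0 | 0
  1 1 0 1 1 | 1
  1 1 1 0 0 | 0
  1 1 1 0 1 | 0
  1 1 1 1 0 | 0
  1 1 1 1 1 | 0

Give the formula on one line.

  ~c = 11110000111100001111000011110000
  ~b = 11111111000000001111111100000000
  (~c | ~b) = 11111111111100001111111111110000
  (d & e) = 00010001000100010001000100010001
  ((~c | ~b) & (d & e)) = 00010001000100000001000100010000

((~c | ~b) & (d & e))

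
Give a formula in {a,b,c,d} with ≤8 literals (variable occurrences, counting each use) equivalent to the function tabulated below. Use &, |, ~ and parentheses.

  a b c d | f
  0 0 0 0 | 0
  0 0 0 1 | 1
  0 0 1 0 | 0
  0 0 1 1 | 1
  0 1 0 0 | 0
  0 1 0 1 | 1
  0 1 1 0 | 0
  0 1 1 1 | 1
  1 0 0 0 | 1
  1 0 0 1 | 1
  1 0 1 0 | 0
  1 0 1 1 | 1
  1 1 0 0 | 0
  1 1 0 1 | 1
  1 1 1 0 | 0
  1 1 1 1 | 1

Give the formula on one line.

(((~c & (a | d)) & ~b) | d)

  ~c = 1100110011001100
  (a | d) = 0101010111111111
  (~c & (a | d)) = 0100010011001100
  ~b = 1111000011110000
  ((~c & (a | d)) & ~b) = 0100000011000000
  (((~c & (a | d)) & ~b) | d) = 0101010111010101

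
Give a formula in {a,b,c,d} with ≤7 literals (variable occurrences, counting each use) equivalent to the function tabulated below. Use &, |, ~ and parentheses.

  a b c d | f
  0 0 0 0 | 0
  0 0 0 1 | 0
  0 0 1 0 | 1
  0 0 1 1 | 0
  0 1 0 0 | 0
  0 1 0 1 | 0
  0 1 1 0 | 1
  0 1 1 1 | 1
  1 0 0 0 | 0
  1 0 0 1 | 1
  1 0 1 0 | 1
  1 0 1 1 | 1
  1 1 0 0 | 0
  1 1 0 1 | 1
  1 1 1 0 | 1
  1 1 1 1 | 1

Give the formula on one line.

(((b | ~d) & c) | (a & ((c | d) | ~a)))

  ~d = 1010101010101010
  (b | ~d) = 1010111110101111
  ((b | ~d) & c) = 0010001100100011
  (c | d) = 0111011101110111
  ~a = 1111111100000000
  ((c | d) | ~a) = 1111111101110111
  (a & ((c | d) | ~a)) = 0000000001110111
  (((b | ~d) & c) | (a & ((c | d) | ~a))) = 0010001101110111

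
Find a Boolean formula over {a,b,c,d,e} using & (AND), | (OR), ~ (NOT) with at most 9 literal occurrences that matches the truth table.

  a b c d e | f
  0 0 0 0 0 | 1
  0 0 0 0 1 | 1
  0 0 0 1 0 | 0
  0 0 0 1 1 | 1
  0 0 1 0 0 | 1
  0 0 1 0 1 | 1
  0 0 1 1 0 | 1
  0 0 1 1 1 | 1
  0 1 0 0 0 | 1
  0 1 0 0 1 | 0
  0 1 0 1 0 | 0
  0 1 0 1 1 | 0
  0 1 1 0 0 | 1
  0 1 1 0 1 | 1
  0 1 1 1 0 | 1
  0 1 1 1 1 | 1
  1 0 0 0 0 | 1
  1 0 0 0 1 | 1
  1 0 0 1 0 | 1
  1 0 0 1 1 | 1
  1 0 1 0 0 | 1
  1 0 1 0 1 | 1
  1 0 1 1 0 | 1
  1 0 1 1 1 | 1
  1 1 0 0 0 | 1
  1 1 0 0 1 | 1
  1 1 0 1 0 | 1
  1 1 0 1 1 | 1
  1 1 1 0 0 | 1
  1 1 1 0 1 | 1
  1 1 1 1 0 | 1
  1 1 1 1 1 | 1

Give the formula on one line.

(c | (((a | e) | ~d) & ((a | ~b) | (~e & ~d))))

  (a | e) = 01010101010101011111111111111111
  ~d = 11001100110011001100110011001100
  ((a | e) | ~d) = 11011101110111011111111111111111
  ~b = 11111111000000001111111100000000
  (a | ~b) = 11111111000000001111111111111111
  ~e = 10101010101010101010101010101010
  (~e & ~d) = 10001000100010001000100010001000
  ((a | ~b) | (~e & ~d)) = 11111111100010001111111111111111
  (((a | e) | ~d) & ((a | ~b) | (~e & ~d))) = 11011101100010001111111111111111
  (c | (((a | e) | ~d) & ((a | ~b) | (~e & ~d)))) = 11011111100011111111111111111111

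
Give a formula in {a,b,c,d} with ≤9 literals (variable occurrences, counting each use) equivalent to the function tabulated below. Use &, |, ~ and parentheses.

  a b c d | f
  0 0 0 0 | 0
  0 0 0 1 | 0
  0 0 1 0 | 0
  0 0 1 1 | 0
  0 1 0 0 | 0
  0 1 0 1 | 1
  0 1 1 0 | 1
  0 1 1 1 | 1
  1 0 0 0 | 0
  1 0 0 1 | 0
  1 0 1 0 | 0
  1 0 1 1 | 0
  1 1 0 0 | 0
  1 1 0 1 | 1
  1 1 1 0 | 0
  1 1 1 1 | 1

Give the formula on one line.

(((~a | d) & b) & (((a & (d | b)) & b) | (c | d)))

  ~a = 1111111100000000
  (~a | d) = 1111111101010101
  ((~a | d) & b) = 0000111100000101
  (d | b) = 0101111101011111
  (a & (d | b)) = 0000000001011111
  ((a & (d | b)) & b) = 0000000000001111
  (c | d) = 0111011101110111
  (((a & (d | b)) & b) | (c | d)) = 0111011101111111
  (((~a | d) & b) & (((a & (d | b)) & b) | (c | d))) = 0000011100000101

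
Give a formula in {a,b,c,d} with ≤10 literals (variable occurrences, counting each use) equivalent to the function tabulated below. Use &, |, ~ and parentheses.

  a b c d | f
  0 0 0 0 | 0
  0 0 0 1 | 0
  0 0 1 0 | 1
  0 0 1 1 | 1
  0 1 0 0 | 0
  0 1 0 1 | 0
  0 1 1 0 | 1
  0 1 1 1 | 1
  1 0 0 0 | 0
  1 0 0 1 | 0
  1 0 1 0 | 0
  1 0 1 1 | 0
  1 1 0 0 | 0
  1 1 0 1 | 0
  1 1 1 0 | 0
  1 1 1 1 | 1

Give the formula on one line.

  ~a = 1111111100000000
  (c | ~a) = 1111111100110011
  ~c = 1100110011001100
  ~d = 1010101010101010
  (~c & ~d) = 1000100010001000
  ((c | ~a) | (~c & ~d)) = 1111111110111011
  (a & ((c | ~a) | (~c & ~d))) = 0000000010111011
  (c | (a & ((c | ~a) | (~c & ~d)))) = 0011001110111011
  (b & d) = 0000010100000101
  ((b & d) | ~a) = 1111111100000101
  ((c | (a & ((c | ~a) | (~c & ~d)))) & ((b & d) | ~a)) = 0011001100000001

((c | (a & ((c | ~a) | (~c & ~d)))) & ((b & d) | ~a))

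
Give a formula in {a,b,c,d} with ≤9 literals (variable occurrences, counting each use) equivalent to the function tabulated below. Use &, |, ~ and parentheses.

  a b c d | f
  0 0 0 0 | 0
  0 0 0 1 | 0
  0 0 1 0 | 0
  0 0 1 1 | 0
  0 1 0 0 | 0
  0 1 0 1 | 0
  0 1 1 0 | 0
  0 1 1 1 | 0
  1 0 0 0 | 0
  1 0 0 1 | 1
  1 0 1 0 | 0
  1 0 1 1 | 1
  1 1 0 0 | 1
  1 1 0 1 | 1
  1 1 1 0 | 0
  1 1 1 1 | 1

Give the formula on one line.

  ~c = 1100110011001100
  ~b = 1111000011110000
  (~c | ~b) = 1111110011111100
  ((~c | ~b) & a) = 0000000011111100
  (a & c) = 0000000000110011
  (((~c | ~b) & a) | (a & c)) = 0000000011111111
  ~a = 1111111100000000
  (~a | ~c) = 1111111111001100
  ((~a | ~c) & b) = 0000111100001100
  (((~a | ~c) & b) | d) = 0101111101011101
  ((((~c | ~b) & a) | (a & c)) & (((~a | ~c) & b) | d)) = 0000000001011101

((((~c | ~b) & a) | (a & c)) & (((~a | ~c) & b) | d))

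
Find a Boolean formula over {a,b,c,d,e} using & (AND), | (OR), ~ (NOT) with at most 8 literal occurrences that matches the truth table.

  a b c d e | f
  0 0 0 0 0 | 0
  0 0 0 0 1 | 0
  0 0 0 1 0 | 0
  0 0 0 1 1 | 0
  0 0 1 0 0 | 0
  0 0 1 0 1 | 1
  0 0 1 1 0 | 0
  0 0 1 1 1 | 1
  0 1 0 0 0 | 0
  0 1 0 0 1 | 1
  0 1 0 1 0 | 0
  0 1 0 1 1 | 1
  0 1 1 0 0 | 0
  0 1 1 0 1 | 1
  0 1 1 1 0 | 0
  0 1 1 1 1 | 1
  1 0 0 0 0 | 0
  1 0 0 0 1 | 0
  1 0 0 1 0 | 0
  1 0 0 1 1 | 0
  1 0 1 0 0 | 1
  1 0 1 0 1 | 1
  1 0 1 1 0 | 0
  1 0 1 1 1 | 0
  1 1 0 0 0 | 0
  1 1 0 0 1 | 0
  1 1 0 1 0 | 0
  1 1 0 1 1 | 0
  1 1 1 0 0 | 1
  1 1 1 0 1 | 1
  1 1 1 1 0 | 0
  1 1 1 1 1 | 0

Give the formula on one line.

  ~d = 11001100110011001100110011001100
  (a & ~d) = 00000000000000001100110011001100
  ((a & ~d) & c) = 00000000000000000000110000001100
  ~a = 11111111111111110000000000000000
  (~a & e) = 01010101010101010000000000000000
  (((a & ~d) & c) | (~a & e)) = 01010101010101010000110000001100
  (b & e) = 00000000010101010000000001010101
  (c | (b & e)) = 00001111010111110000111101011111
  ((((a & ~d) & c) | (~a & e)) & (c | (b & e))) = 00000101010101010000110000001100

((((a & ~d) & c) | (~a & e)) & (c | (b & e)))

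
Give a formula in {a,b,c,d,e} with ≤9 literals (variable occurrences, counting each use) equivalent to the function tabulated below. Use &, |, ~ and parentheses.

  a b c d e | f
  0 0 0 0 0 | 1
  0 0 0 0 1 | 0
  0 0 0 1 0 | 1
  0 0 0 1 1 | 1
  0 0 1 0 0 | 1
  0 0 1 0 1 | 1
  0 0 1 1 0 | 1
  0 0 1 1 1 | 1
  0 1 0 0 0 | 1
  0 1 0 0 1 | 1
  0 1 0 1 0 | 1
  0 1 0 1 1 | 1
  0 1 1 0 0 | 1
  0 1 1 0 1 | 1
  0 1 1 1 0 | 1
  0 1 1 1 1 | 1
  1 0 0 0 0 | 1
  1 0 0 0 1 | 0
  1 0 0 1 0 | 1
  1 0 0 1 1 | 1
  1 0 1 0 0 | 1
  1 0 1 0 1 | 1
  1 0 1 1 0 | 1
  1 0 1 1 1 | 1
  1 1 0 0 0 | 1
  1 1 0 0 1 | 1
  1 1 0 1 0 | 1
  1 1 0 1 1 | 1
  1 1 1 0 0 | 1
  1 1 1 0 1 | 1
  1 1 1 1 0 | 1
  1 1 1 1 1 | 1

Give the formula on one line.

  ~d = 11001100110011001100110011001100
  (c | ~d) = 11001111110011111100111111001111
  ~c = 11110000111100001111000011110000
  ~e = 10101010101010101010101010101010
  (~c & ~e) = 10100000101000001010000010100000
  ((c | ~d) & (~c & ~e)) = 10000000100000001000000010000000
  (c | ((c | ~d) & (~c & ~e))) = 10001111100011111000111110001111
  (b | d) = 00110011111111110011001111111111
  ((c | ((c | ~d) & (~c & ~e))) | (b | d)) = 10111111111111111011111111111111

((c | ((c | ~d) & (~c & ~e))) | (b | d))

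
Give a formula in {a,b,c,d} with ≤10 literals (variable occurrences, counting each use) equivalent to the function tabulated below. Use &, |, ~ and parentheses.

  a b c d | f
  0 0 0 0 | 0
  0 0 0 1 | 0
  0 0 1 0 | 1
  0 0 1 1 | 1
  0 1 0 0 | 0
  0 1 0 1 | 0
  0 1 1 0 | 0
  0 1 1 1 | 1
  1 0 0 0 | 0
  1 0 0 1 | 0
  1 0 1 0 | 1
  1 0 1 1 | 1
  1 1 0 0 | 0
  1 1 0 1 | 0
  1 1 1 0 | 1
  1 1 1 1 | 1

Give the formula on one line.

  (c & a) = 0000000000110011
  ~b = 1111000011110000
  (~b & c) = 0011000000110000
  ((c & a) | (~b & c)) = 0011000000110011
  (c & d) = 0001000100010001
  ~c = 1100110011001100
  (b | ~c) = 1100111111001111
  ((c & d) & (b | ~c)) = 0000000100000001
  (((c & a) | (~b & c)) | ((c & d) & (b | ~c))) = 0011000100110011

(((c & a) | (~b & c)) | ((c & d) & (b | ~c)))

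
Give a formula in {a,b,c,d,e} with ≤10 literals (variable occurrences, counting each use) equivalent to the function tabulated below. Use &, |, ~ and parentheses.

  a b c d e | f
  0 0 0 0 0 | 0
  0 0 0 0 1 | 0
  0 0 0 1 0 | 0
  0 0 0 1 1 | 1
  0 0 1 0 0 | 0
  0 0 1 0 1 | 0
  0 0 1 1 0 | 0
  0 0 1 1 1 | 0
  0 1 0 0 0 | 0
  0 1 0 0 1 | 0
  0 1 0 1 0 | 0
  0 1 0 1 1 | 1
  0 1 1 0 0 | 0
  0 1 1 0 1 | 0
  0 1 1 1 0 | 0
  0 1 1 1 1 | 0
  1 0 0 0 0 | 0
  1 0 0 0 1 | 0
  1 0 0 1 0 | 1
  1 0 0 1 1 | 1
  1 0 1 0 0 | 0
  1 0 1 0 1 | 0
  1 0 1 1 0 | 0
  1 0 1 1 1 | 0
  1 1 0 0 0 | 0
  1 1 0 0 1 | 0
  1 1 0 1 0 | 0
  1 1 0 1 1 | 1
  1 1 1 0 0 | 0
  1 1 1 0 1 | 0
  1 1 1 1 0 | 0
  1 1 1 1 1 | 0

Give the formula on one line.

  (e | a) = 01010101010101011111111111111111
  ~e = 10101010101010101010101010101010
  ~b = 11111111000000001111111100000000
  (~e & ~b) = 10101010000000001010101000000000
  (e | (~e & ~b)) = 11111111010101011111111101010101
  ((e | a) & (e | (~e & ~b))) = 01010101010101011111111101010101
  ~a = 11111111111111110000000000000000
  (~a & c) = 00001111000011110000000000000000
  (((e | a) & (e | (~e & ~b))) | (~a & c)) = 01011111010111111111111101010101
  ~c = 11110000111100001111000011110000
  (d & ~c) = 00110000001100000011000000110000
  ((((e | a) & (e | (~e & ~b))) | (~a & c)) & (d & ~c)) = 00010000000100000011000000010000

((((e | a) & (e | (~e & ~b))) | (~a & c)) & (d & ~c))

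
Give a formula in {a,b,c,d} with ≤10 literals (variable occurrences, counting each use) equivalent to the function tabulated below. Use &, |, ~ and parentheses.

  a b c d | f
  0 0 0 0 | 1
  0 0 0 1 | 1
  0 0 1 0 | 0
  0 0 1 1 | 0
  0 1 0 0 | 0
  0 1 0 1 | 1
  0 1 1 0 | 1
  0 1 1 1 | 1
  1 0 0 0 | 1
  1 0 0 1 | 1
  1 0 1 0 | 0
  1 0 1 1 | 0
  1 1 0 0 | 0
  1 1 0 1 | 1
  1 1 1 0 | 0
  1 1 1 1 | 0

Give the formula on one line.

  ~b = 1111000011110000
  ~c = 1100110011001100
  (~b & ~c) = 1100000011000000
  ~a = 1111111100000000
  (~a & b) = 0000111100000000
  (~c & d) = 0100010001000100
  ((~a & b) | (~c & d)) = 0100111101000100
  (d | c) = 0111011101110111
  ((d | c) | a) = 0111011111111111
  (((~a & b) | (~c & d)) & ((d | c) | a)) = 0100011101000100
  ((~b & ~c) | (((~a & b) | (~c & d)) & ((d | c) | a))) = 1100011111000100

((~b & ~c) | (((~a & b) | (~c & d)) & ((d | c) | a)))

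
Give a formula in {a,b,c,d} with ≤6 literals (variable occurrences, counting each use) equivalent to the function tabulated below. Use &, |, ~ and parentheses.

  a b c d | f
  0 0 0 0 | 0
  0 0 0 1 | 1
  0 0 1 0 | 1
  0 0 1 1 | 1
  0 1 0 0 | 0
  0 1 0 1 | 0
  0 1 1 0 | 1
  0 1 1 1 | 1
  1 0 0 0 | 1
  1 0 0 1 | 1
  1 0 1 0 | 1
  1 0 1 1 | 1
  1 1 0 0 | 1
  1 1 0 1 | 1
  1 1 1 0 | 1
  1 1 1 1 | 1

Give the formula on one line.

  ~b = 1111000011110000
  (d & ~b) = 0101000001010000
  (c | a) = 0011001111111111
  ((d & ~b) | (c | a)) = 0111001111111111

((d & ~b) | (c | a))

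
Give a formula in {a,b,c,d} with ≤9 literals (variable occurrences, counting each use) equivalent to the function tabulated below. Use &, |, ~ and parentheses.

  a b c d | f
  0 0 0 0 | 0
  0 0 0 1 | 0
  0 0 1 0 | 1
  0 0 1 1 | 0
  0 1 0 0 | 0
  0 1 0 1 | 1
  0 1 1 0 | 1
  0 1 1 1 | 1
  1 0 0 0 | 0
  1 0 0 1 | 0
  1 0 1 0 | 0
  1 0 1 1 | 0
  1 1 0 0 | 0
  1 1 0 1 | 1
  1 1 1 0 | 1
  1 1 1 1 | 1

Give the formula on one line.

  ~d = 1010101010101010
  (b | ~d) = 1010111110101111
  ~a = 1111111100000000
  (~a | b) = 1111111100001111
  (d | c) = 0111011101110111
  ((~a | b) & (d | c)) = 0111011100000111
  ((b | ~d) & ((~a | b) & (d | c))) = 0010011100000111

((b | ~d) & ((~a | b) & (d | c)))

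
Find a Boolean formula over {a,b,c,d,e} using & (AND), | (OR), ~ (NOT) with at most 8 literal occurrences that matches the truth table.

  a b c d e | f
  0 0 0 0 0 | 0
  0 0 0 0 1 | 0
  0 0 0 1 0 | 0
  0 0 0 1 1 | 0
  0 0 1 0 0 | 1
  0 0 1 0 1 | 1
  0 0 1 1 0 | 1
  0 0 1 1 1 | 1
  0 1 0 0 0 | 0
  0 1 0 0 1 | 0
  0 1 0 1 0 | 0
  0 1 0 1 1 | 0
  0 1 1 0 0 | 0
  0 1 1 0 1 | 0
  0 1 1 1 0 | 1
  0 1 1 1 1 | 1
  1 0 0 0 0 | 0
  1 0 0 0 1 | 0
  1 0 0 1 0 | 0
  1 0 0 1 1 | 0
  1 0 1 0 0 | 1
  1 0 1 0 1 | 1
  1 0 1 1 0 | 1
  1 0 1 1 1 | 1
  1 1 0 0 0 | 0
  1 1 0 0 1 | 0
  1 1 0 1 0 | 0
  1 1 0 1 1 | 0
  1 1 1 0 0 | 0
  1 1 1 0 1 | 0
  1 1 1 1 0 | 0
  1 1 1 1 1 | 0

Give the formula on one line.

  ~b = 11111111000000001111111100000000
  ~d = 11001100110011001100110011001100
  ~a = 11111111111111110000000000000000
  (~d | ~a) = 11111111111111111100110011001100
  (d & (~d | ~a)) = 00110011001100110000000000000000
  (~b | (d & (~d | ~a))) = 11111111001100111111111100000000
  ((~b | (d & (~d | ~a))) & c) = 00001111000000110000111100000000

((~b | (d & (~d | ~a))) & c)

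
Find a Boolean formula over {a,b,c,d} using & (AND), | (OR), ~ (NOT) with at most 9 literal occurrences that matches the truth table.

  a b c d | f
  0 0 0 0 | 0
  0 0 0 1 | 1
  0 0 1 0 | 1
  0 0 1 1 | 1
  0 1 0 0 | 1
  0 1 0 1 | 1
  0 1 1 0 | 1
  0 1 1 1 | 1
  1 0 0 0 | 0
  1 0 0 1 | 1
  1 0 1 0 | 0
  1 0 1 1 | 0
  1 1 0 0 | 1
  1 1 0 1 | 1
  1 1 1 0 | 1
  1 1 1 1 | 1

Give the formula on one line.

  ~c = 1100110011001100
  (b & c) = 0000001100000011
  (d | (b & c)) = 0101011101010111
  (~c & (d | (b & c))) = 0100010001000100
  ~a = 1111111100000000
  ~b = 1111000011110000
  (~c | ~b) = 1111110011111100
  (~a & (~c | ~b)) = 1111110000000000
  ((~a & (~c | ~b)) & c) = 0011000000000000
  ((~c & (d | (b & c))) | ((~a & (~c | ~b)) & c)) = 0111010001000100
  (b | ((~c & (d | (b & c))) | ((~a & (~c | ~b)) & c))) = 0111111101001111

(b | ((~c & (d | (b & c))) | ((~a & (~c | ~b)) & c)))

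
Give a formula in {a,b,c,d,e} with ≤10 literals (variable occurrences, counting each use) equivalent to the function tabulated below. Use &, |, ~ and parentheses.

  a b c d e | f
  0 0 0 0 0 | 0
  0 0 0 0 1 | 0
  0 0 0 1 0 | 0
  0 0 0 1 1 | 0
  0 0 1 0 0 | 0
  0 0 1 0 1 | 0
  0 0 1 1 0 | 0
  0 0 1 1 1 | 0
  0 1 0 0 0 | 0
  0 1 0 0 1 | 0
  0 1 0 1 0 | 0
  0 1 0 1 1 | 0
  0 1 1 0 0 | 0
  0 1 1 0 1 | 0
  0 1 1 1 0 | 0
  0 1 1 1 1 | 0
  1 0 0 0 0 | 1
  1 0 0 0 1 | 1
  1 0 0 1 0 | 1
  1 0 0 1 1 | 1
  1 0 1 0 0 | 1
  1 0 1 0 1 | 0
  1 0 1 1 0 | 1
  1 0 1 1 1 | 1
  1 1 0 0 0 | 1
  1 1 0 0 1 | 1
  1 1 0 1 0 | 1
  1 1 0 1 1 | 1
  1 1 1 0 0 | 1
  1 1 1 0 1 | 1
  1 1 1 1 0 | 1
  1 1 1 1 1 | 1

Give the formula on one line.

(a & (((c & d) | (~c | b)) | (~e | ~a)))

  (c & d) = 00000011000000110000001100000011
  ~c = 11110000111100001111000011110000
  (~c | b) = 11110000111111111111000011111111
  ((c & d) | (~c | b)) = 11110011111111111111001111111111
  ~e = 10101010101010101010101010101010
  ~a = 11111111111111110000000000000000
  (~e | ~a) = 11111111111111111010101010101010
  (((c & d) | (~c | b)) | (~e | ~a)) = 11111111111111111111101111111111
  (a & (((c & d) | (~c | b)) | (~e | ~a))) = 00000000000000001111101111111111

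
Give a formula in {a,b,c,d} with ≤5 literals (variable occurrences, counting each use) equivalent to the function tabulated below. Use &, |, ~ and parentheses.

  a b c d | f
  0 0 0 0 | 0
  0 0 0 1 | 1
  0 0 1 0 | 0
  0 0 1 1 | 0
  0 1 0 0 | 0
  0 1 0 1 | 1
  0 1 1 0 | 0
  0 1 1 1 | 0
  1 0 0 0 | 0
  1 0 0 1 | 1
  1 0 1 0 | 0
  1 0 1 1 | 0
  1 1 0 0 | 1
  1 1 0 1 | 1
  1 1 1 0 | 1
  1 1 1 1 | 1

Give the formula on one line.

  (a & b) = 0000000000001111
  ~c = 1100110011001100
  (d & ~c) = 0100010001000100
  ((a & b) | (d & ~c)) = 0100010001001111

((a & b) | (d & ~c))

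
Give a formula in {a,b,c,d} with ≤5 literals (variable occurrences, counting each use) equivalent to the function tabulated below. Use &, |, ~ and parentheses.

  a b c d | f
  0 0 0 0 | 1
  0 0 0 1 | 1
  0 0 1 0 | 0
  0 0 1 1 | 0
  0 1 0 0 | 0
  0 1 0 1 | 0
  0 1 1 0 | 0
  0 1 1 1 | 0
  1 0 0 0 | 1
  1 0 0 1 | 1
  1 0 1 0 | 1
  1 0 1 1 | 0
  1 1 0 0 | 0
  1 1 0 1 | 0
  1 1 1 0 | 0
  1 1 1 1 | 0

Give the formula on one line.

(~b & ((~d & a) | ~c))

  ~b = 1111000011110000
  ~d = 1010101010101010
  (~d & a) = 0000000010101010
  ~c = 1100110011001100
  ((~d & a) | ~c) = 1100110011101110
  (~b & ((~d & a) | ~c)) = 1100000011100000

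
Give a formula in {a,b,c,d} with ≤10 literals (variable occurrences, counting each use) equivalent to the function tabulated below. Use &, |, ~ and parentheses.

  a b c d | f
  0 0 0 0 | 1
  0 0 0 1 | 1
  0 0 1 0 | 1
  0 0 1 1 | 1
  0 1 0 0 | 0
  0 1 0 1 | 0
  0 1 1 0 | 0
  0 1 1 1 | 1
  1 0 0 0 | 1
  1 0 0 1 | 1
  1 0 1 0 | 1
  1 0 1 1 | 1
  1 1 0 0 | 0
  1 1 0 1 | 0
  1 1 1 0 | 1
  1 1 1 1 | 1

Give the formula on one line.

(((((c | a) & d) | ~b) | a) & (~b | c))

  (c | a) = 0011001111111111
  ((c | a) & d) = 0001000101010101
  ~b = 1111000011110000
  (((c | a) & d) | ~b) = 1111000111110101
  ((((c | a) & d) | ~b) | a) = 1111000111111111
  (~b | c) = 1111001111110011
  (((((c | a) & d) | ~b) | a) & (~b | c)) = 1111000111110011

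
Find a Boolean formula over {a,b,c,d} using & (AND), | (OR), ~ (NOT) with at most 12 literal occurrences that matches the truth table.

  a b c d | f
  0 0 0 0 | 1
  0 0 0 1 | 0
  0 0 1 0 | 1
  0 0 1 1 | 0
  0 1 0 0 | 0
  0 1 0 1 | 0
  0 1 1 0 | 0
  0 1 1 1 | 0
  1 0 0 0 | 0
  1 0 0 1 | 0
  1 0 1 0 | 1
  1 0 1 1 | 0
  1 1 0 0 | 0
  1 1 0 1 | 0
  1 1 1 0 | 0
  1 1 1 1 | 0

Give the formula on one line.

  ~b = 1111000011110000
  ~d = 1010101010101010
  (~d | b) = 1010111110101111
  (~b | c) = 1111001111110011
  ~a = 1111111100000000
  (~a | c) = 1111111100110011
  ((~b | c) & (~a | c)) = 1111001100110011
  (a | ~d) = 1010101011111111
  (((~b | c) & (~a | c)) & (a | ~d)) = 1010001000110011
  ((~d | b) & (((~b | c) & (~a | c)) & (a | ~d))) = 1010001000100011
  (~b & ((~d | b) & (((~b | c) & (~a | c)) & (a | ~d)))) = 1010000000100000

(~b & ((~d | b) & (((~b | c) & (~a | c)) & (a | ~d))))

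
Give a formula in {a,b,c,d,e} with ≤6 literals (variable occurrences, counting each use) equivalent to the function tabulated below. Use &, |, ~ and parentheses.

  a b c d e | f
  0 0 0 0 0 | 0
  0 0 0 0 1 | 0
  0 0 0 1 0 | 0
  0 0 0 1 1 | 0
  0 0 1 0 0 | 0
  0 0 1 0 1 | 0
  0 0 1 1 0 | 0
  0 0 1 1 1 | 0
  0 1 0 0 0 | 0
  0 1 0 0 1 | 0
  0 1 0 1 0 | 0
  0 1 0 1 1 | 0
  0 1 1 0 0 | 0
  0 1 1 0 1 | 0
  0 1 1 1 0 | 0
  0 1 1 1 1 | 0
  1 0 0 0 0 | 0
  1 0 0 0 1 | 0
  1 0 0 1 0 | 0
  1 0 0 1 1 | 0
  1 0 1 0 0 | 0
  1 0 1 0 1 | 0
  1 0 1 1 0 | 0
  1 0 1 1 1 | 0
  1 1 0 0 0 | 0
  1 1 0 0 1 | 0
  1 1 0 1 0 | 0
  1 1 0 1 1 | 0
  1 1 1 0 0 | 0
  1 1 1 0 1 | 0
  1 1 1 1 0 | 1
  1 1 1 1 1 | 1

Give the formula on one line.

  ~c = 11110000111100001111000011110000
  (~c | b) = 11110000111111111111000011111111
  (~c | a) = 11110000111100001111111111111111
  (d & c) = 00000011000000110000001100000011
  ((~c | a) & (d & c)) = 00000000000000000000001100000011
  ((~c | b) & ((~c | a) & (d & c))) = 00000000000000000000000000000011

((~c | b) & ((~c | a) & (d & c)))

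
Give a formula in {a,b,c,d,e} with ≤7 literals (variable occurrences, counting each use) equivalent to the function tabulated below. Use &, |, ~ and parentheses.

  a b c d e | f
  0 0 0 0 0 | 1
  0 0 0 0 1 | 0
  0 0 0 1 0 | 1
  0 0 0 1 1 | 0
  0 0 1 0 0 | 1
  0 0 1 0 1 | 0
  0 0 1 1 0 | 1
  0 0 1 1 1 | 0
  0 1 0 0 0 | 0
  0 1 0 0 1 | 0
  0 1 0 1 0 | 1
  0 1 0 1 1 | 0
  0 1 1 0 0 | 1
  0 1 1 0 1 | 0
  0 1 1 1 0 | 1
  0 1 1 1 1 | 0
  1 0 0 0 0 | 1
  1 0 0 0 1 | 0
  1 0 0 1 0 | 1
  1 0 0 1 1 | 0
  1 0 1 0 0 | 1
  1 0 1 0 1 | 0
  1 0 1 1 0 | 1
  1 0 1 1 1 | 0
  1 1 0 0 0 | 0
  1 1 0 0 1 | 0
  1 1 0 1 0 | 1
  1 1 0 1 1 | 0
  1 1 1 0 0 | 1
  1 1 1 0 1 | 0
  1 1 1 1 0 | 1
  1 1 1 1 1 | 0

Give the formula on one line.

(((~b | c) | d) & ~e)

  ~b = 11111111000000001111111100000000
  (~b | c) = 11111111000011111111111100001111
  ((~b | c) | d) = 11111111001111111111111100111111
  ~e = 10101010101010101010101010101010
  (((~b | c) | d) & ~e) = 10101010001010101010101000101010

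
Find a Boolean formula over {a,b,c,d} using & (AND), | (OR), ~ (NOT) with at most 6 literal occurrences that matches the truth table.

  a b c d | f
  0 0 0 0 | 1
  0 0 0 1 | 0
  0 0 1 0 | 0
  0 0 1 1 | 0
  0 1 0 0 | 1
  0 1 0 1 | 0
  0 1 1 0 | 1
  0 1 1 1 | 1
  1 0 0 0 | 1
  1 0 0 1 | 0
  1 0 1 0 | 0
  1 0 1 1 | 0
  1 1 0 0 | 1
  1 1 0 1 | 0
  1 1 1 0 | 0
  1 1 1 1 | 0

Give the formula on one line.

  ~a = 1111111100000000
  (~a & b) = 0000111100000000
  ~c = 1100110011001100
  ((~a & b) | ~c) = 1100111111001100
  ~d = 1010101010101010
  (~d | c) = 1011101110111011
  (((~a & b) | ~c) & (~d | c)) = 1000101110001000

(((~a & b) | ~c) & (~d | c))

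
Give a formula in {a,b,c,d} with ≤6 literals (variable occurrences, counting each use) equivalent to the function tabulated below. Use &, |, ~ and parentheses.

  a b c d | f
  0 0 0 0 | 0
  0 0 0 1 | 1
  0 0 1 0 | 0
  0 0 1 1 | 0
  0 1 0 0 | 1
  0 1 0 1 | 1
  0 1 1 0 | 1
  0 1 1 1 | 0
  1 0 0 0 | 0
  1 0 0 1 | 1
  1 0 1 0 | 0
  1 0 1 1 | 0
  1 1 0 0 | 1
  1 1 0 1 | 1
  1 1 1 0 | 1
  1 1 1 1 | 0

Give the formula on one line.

  ~c = 1100110011001100
  ~d = 1010101010101010
  (~c | ~d) = 1110111011101110
  (d | b) = 0101111101011111
  ((~c | ~d) & (d | b)) = 0100111001001110

((~c | ~d) & (d | b))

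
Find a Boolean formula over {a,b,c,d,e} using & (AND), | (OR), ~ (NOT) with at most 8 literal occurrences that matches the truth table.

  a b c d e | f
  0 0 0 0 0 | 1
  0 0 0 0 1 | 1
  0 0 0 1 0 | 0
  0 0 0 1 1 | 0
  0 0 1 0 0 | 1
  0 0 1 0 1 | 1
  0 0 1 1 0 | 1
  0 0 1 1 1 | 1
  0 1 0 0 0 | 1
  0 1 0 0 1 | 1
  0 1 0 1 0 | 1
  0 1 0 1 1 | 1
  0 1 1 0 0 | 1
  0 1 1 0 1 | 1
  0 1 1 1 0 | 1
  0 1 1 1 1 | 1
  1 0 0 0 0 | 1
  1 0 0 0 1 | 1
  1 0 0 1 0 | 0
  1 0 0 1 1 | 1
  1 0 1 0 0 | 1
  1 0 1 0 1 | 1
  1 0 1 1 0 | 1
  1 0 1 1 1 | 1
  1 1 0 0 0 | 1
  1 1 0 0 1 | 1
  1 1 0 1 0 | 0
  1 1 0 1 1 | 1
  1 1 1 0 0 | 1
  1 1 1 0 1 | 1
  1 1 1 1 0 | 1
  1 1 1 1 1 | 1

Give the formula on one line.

(((~a & b) | c) | (~d | ((c | a) & e)))

  ~a = 11111111111111110000000000000000
  (~a & b) = 00000000111111110000000000000000
  ((~a & b) | c) = 00001111111111110000111100001111
  ~d = 11001100110011001100110011001100
  (c | a) = 00001111000011111111111111111111
  ((c | a) & e) = 00000101000001010101010101010101
  (~d | ((c | a) & e)) = 11001101110011011101110111011101
  (((~a & b) | c) | (~d | ((c | a) & e))) = 11001111111111111101111111011111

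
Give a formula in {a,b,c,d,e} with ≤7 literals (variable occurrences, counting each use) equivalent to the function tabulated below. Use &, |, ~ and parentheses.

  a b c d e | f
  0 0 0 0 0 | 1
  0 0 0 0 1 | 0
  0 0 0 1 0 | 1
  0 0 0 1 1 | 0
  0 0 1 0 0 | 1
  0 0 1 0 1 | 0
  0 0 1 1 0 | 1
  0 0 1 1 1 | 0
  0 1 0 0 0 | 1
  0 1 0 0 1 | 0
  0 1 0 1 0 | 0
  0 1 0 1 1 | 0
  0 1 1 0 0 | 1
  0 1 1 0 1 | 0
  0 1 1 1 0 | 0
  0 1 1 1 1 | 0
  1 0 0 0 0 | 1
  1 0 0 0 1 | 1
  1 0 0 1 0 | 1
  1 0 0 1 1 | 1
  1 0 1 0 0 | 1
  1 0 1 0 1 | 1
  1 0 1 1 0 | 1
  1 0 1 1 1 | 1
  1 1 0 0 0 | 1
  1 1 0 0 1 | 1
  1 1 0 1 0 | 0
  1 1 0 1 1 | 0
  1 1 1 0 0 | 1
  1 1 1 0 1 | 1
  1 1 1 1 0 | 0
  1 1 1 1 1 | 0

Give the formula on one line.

((~e | (e & a)) & (~b | ~d))

  ~e = 10101010101010101010101010101010
  (e & a) = 00000000000000000101010101010101
  (~e | (e & a)) = 10101010101010101111111111111111
  ~b = 11111111000000001111111100000000
  ~d = 11001100110011001100110011001100
  (~b | ~d) = 11111111110011001111111111001100
  ((~e | (e & a)) & (~b | ~d)) = 10101010100010001111111111001100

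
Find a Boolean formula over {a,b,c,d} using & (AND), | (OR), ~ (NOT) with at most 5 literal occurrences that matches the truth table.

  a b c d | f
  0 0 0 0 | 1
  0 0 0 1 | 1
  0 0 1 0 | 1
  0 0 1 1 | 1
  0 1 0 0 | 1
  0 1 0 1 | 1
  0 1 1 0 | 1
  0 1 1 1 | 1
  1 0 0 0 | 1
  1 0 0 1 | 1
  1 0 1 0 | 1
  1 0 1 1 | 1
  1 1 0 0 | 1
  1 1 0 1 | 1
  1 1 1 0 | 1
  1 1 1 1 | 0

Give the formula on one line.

(((~d | ~b) | ~c) | (c & ~a))

  ~d = 1010101010101010
  ~b = 1111000011110000
  (~d | ~b) = 1111101011111010
  ~c = 1100110011001100
  ((~d | ~b) | ~c) = 1111111011111110
  ~a = 1111111100000000
  (c & ~a) = 0011001100000000
  (((~d | ~b) | ~c) | (c & ~a)) = 1111111111111110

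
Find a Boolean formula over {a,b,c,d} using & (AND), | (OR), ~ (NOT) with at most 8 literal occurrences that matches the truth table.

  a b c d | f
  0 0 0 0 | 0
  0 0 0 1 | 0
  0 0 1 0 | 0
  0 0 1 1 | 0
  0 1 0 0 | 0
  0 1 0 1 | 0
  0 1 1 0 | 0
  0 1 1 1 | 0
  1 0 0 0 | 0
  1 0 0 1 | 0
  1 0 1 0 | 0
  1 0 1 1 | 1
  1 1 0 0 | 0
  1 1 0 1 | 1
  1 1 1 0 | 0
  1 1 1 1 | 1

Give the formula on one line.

((a & d) & ((d & b) | (c & ~b)))

  (a & d) = 0000000001010101
  (d & b) = 0000010100000101
  ~b = 1111000011110000
  (c & ~b) = 0011000000110000
  ((d & b) | (c & ~b)) = 0011010100110101
  ((a & d) & ((d & b) | (c & ~b))) = 0000000000010101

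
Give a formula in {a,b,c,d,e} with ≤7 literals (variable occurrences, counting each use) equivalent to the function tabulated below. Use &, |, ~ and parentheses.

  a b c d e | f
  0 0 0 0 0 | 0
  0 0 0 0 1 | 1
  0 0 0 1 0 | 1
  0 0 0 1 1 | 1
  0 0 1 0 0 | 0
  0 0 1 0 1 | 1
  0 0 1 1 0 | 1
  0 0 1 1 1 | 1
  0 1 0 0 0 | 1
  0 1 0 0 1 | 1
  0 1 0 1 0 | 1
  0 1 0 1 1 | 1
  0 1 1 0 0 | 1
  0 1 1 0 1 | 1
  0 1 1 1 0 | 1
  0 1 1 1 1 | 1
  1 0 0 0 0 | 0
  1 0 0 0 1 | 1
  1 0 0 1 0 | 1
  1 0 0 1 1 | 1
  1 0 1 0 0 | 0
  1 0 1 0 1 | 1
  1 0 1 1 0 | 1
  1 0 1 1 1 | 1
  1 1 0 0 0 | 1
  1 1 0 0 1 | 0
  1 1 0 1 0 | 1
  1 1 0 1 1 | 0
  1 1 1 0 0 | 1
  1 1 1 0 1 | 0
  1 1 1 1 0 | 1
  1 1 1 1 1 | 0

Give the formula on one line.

  ~a = 11111111111111110000000000000000
  ~b = 11111111000000001111111100000000
  (~a | ~b) = 11111111111111111111111100000000
  ~e = 10101010101010101010101010101010
  ((~a | ~b) | ~e) = 11111111111111111111111110101010
  (d & ~e) = 00100010001000100010001000100010
  ((d & ~e) | b) = 00100010111111110010001011111111
  (e | ((d & ~e) | b)) = 01110111111111110111011111111111
  (((~a | ~b) | ~e) & (e | ((d & ~e) | b))) = 01110111111111110111011110101010

(((~a | ~b) | ~e) & (e | ((d & ~e) | b)))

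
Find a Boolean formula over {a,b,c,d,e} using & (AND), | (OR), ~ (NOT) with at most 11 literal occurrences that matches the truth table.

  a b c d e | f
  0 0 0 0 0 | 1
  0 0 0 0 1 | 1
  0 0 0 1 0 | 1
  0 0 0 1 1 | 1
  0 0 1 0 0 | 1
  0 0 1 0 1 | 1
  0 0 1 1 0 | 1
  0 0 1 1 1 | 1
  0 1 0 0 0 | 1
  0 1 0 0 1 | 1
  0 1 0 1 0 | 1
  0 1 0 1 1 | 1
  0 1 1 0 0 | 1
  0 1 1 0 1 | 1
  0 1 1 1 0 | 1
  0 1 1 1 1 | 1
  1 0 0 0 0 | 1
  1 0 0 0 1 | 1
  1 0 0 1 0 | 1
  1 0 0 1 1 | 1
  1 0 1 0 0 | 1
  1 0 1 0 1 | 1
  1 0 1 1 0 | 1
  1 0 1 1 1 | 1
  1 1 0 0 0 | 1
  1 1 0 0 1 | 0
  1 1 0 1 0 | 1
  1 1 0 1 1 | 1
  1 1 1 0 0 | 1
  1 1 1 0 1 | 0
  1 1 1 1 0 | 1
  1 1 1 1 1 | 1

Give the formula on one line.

((d | ~a) | ((a & ~b) | ((~a & d) | (~e & a))))

  ~a = 11111111111111110000000000000000
  (d | ~a) = 11111111111111110011001100110011
  ~b = 11111111000000001111111100000000
  (a & ~b) = 00000000000000001111111100000000
  (~a & d) = 00110011001100110000000000000000
  ~e = 10101010101010101010101010101010
  (~e & a) = 00000000000000001010101010101010
  ((~a & d) | (~e & a)) = 00110011001100111010101010101010
  ((a & ~b) | ((~a & d) | (~e & a))) = 00110011001100111111111110101010
  ((d | ~a) | ((a & ~b) | ((~a & d) | (~e & a)))) = 11111111111111111111111110111011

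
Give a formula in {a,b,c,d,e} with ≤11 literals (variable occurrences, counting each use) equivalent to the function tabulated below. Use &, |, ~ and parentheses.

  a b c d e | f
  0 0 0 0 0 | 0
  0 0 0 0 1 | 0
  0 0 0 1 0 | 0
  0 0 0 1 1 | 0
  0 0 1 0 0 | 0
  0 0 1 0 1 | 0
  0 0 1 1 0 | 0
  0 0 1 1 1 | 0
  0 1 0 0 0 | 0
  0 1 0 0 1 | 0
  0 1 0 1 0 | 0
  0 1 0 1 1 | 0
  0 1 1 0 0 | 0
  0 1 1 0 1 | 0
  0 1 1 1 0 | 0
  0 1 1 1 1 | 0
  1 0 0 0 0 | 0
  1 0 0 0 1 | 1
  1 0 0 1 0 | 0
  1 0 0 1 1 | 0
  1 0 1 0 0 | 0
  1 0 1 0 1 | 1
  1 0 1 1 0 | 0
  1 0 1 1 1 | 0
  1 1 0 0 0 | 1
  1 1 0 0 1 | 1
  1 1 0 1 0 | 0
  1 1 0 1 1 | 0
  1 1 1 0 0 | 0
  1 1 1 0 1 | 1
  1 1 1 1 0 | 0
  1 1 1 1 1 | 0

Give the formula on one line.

  ~d = 11001100110011001100110011001100
  (~d & e) = 01000100010001000100010001000100
  (d | a) = 00110011001100111111111111111111
  ((~d & e) & (d | a)) = 00000000000000000100010001000100
  ~c = 11110000111100001111000011110000
  (d | ~c) = 11110011111100111111001111110011
  ((d | ~c) & b) = 00000000111100110000000011110011
  (((~d & e) & (d | a)) | ((d | ~c) & b)) = 00000000111100110100010011110111
  ((((~d & e) & (d | a)) | ((d | ~c) & b)) & ~d) = 00000000110000000100010011000100
  (a & ((((~d & e) & (d | a)) | ((d | ~c) & b)) & ~d)) = 00000000000000000100010011000100

(a & ((((~d & e) & (d | a)) | ((d | ~c) & b)) & ~d))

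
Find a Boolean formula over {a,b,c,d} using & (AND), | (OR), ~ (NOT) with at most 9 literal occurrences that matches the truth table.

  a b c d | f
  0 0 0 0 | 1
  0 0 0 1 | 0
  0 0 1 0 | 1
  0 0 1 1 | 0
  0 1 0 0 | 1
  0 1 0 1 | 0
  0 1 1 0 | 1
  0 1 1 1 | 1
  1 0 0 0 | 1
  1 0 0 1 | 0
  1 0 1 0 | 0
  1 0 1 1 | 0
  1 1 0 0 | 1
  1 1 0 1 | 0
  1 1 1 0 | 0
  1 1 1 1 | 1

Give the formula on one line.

((c & (b & d)) | ((~c | (~a | (d & c))) & ~d))

  (b & d) = 0000010100000101
  (c & (b & d)) = 0000000100000001
  ~c = 1100110011001100
  ~a = 1111111100000000
  (d & c) = 0001000100010001
  (~a | (d & c)) = 1111111100010001
  (~c | (~a | (d & c))) = 1111111111011101
  ~d = 1010101010101010
  ((~c | (~a | (d & c))) & ~d) = 1010101010001000
  ((c & (b & d)) | ((~c | (~a | (d & c))) & ~d)) = 1010101110001001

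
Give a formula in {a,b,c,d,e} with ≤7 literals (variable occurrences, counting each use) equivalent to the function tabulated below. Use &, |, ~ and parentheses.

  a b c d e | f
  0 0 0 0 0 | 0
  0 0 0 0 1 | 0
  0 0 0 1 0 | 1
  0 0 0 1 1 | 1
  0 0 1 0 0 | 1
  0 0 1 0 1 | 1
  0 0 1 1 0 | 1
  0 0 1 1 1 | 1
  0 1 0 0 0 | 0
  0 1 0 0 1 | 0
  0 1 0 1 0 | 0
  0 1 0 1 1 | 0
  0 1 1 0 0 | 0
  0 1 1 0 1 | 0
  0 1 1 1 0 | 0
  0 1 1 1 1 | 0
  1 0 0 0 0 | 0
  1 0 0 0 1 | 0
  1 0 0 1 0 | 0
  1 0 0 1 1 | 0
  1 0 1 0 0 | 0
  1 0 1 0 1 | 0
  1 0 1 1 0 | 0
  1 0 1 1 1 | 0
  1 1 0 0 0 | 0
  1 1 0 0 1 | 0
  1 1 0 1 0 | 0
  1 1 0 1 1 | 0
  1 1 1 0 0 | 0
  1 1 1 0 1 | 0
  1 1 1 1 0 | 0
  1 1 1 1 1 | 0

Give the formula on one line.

  ~a = 11111111111111110000000000000000
  (d | c) = 00111111001111110011111100111111
  ~b = 11111111000000001111111100000000
  ((d | c) & ~b) = 00111111000000000011111100000000
  (~a & ((d | c) & ~b)) = 00111111000000000000000000000000

(~a & ((d | c) & ~b))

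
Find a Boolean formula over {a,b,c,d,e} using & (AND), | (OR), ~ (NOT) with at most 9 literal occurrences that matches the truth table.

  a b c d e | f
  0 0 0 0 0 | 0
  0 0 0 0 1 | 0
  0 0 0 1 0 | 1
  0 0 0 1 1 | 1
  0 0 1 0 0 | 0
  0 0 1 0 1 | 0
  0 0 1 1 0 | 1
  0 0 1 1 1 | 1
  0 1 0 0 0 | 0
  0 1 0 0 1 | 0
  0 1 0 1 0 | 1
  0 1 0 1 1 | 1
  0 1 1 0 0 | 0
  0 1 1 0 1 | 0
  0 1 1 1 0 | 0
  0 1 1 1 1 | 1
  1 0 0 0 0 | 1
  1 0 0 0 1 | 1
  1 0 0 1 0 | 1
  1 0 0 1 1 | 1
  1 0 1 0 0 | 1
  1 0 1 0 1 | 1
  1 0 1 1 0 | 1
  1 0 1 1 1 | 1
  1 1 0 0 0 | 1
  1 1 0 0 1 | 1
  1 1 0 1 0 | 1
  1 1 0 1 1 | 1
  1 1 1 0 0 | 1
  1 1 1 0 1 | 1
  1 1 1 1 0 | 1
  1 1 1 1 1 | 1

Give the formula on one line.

(a | (d & (e | (((d & ~b) & c) | (~c & ~e)))))

  ~b = 11111111000000001111111100000000
  (d & ~b) = 00110011000000000011001100000000
  ((d & ~b) & c) = 00000011000000000000001100000000
  ~c = 11110000111100001111000011110000
  ~e = 10101010101010101010101010101010
  (~c & ~e) = 10100000101000001010000010100000
  (((d & ~b) & c) | (~c & ~e)) = 10100011101000001010001110100000
  (e | (((d & ~b) & c) | (~c & ~e))) = 11110111111101011111011111110101
  (d & (e | (((d & ~b) & c) | (~c & ~e)))) = 00110011001100010011001100110001
  (a | (d & (e | (((d & ~b) & c) | (~c & ~e))))) = 00110011001100011111111111111111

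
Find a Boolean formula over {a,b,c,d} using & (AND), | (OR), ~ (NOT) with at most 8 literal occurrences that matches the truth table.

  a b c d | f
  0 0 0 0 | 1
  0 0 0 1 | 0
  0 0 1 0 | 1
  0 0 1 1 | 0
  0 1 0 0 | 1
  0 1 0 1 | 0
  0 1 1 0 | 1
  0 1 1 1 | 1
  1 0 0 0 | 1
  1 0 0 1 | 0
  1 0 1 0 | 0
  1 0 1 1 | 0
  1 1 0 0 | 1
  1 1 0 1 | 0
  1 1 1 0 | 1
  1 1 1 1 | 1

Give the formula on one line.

(((b & (c & d)) | ((~c | ~a) & ~d)) | (b & c))

  (c & d) = 0001000100010001
  (b & (c & d)) = 0000000100000001
  ~c = 1100110011001100
  ~a = 1111111100000000
  (~c | ~a) = 1111111111001100
  ~d = 1010101010101010
  ((~c | ~a) & ~d) = 1010101010001000
  ((b & (c & d)) | ((~c | ~a) & ~d)) = 1010101110001001
  (b & c) = 0000001100000011
  (((b & (c & d)) | ((~c | ~a) & ~d)) | (b & c)) = 1010101110001011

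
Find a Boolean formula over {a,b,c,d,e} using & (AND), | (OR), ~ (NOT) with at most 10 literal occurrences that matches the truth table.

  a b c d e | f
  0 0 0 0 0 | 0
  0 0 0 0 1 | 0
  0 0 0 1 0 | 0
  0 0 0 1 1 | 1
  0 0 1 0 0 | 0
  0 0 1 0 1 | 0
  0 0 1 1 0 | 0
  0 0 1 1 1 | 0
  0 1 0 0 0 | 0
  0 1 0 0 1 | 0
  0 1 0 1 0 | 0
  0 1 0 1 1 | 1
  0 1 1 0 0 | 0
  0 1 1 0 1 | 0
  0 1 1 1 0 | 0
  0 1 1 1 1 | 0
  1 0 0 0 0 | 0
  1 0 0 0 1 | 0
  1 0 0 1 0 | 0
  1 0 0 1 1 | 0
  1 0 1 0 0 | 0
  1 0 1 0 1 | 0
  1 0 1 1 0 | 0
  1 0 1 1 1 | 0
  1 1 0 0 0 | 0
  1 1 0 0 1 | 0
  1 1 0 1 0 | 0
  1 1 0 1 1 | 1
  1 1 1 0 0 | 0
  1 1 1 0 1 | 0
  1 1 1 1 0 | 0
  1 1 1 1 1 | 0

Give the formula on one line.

  (b & a) = 00000000000000000000000011111111
  ~a = 11111111111111110000000000000000
  ((b & a) | ~a) = 11111111111111110000000011111111
  (d & e) = 00010001000100010001000100010001
  (((b & a) | ~a) & (d & e)) = 00010001000100010000000000010001
  ~c = 11110000111100001111000011110000
  ~d = 11001100110011001100110011001100
  (~a & ~d) = 11001100110011000000000000000000
  (~c | (~a & ~d)) = 11111100111111001111000011110000
  ((((b & a) | ~a) & (d & e)) & (~c | (~a & ~d))) = 00010000000100000000000000010000

((((b & a) | ~a) & (d & e)) & (~c | (~a & ~d)))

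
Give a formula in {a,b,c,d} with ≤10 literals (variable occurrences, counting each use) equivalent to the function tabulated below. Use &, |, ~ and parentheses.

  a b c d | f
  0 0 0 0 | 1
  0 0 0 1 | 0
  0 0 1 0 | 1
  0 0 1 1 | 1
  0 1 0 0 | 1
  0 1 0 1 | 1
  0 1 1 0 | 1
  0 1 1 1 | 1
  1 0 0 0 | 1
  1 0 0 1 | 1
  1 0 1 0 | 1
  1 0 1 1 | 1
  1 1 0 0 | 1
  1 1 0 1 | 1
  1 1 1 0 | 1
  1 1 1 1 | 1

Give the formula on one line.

  (b | a) = 0000111111111111
  ~a = 1111111100000000
  (c & ~a) = 0011001100000000
  ~d = 1010101010101010
  ~b = 1111000011110000
  (~b & a) = 0000000011110000
  ~c = 1100110011001100
  ((~b & a) & ~c) = 0000000011000000
  (~d | ((~b & a) & ~c)) = 1010101011101010
  ((c & ~a) | (~d | ((~b & a) & ~c))) = 1011101111101010
  ((b | a) | ((c & ~a) | (~d | ((~b & a) & ~c)))) = 1011111111111111

((b | a) | ((c & ~a) | (~d | ((~b & a) & ~c))))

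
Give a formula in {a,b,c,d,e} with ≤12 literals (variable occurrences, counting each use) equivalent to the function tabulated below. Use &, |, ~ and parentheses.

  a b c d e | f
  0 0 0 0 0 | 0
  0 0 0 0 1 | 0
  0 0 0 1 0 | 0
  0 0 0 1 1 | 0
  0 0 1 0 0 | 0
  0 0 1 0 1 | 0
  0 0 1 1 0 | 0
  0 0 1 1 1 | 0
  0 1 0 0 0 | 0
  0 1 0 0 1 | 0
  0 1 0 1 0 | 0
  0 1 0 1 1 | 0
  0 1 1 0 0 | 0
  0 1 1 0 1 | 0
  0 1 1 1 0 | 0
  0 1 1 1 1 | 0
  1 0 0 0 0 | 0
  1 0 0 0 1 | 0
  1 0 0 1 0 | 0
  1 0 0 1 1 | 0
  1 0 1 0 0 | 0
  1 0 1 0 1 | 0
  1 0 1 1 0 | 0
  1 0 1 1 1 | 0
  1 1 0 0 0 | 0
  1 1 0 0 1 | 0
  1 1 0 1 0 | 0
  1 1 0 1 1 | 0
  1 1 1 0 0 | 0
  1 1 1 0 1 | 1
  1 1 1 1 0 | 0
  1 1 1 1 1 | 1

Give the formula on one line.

((((~c & (a | b)) | (a & e)) | e) & (a & (c & b)))

  ~c = 11110000111100001111000011110000
  (a | b) = 00000000111111111111111111111111
  (~c & (a | b)) = 00000000111100001111000011110000
  (a & e) = 00000000000000000101010101010101
  ((~c & (a | b)) | (a & e)) = 00000000111100001111010111110101
  (((~c & (a | b)) | (a & e)) | e) = 01010101111101011111010111110101
  (c & b) = 00000000000011110000000000001111
  (a & (c & b)) = 00000000000000000000000000001111
  ((((~c & (a | b)) | (a & e)) | e) & (a & (c & b))) = 00000000000000000000000000000101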